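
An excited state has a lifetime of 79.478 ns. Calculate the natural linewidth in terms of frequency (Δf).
1.001 MHz

Using the energy-time uncertainty principle and E = hf:
ΔEΔt ≥ ℏ/2
hΔf·Δt ≥ ℏ/2

The minimum frequency uncertainty is:
Δf = ℏ/(2hτ) = 1/(4πτ)
Δf = 1/(4π × 7.948e-08 s)
Δf = 1.001e+06 Hz = 1.001 MHz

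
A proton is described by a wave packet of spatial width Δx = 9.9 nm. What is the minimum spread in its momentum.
5.326 × 10^-27 kg·m/s

For a wave packet, the spatial width Δx and momentum spread Δp are related by the uncertainty principle:
ΔxΔp ≥ ℏ/2

The minimum momentum spread is:
Δp_min = ℏ/(2Δx)
Δp_min = (1.055e-34 J·s) / (2 × 9.900e-09 m)
Δp_min = 5.326e-27 kg·m/s

A wave packet cannot have both a well-defined position and well-defined momentum.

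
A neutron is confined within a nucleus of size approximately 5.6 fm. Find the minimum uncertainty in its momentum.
9.416 × 10^-21 kg·m/s

Using the Heisenberg uncertainty principle:
ΔxΔp ≥ ℏ/2

With Δx ≈ L = 5.600e-15 m (the confinement size):
Δp_min = ℏ/(2Δx)
Δp_min = (1.055e-34 J·s) / (2 × 5.600e-15 m)
Δp_min = 9.416e-21 kg·m/s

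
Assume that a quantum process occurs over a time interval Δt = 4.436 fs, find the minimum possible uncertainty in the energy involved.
74.190 meV

Using the energy-time uncertainty principle:
ΔEΔt ≥ ℏ/2

The minimum uncertainty in energy is:
ΔE_min = ℏ/(2Δt)
ΔE_min = (1.055e-34 J·s) / (2 × 4.436e-15 s)
ΔE_min = 1.189e-20 J = 74.190 meV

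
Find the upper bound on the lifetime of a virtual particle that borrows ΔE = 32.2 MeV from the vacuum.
10.221 ys

Using the energy-time uncertainty principle:
ΔEΔt ≥ ℏ/2

For a virtual particle borrowing energy ΔE, the maximum lifetime is:
Δt_max = ℏ/(2ΔE)

Converting energy:
ΔE = 32.2 MeV = 5.159e-12 J

Δt_max = (1.055e-34 J·s) / (2 × 5.159e-12 J)
Δt_max = 1.022e-23 s = 10.221 ys

Virtual particles with higher borrowed energy exist for shorter times.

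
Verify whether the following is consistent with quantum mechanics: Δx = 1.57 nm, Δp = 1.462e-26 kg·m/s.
No, it violates the uncertainty principle (impossible measurement).

Calculate the product ΔxΔp:
ΔxΔp = (1.570e-09 m) × (1.462e-26 kg·m/s)
ΔxΔp = 2.295e-35 J·s

Compare to the minimum allowed value ℏ/2:
ℏ/2 = 5.273e-35 J·s

Since ΔxΔp = 2.295e-35 J·s < 5.273e-35 J·s = ℏ/2,
the measurement violates the uncertainty principle.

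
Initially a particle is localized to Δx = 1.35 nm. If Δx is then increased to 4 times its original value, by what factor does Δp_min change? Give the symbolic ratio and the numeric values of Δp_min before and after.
Original Δp_min = 3.906 × 10^-26 kg·m/s; new Δp'_min = 9.765 × 10^-27 kg·m/s; ratio Δp'_min/Δp_min = 1/4.

From the uncertainty principle ΔxΔp ≥ ℏ/2, the minimum momentum uncertainty is Δp_min = ℏ/(2Δx).

Original (Δx = 1.35 nm = 1.350e-09 m):
Δp_min = (1.055e-34 J·s)/(2 × 1.350e-09 m) = 3.906e-26 kg·m/s

When Δx → 4Δx:
Δp'_min = ℏ/(2 × 4Δx) = (1/4) × ℏ/(2Δx) = (1/4) × Δp_min
Δp'_min = 1/4 × 3.906e-26 kg·m/s = 9.765e-27 kg·m/s

Since Δp_min ∝ 1/Δx, when Δx is increased to 4 times its original value, Δp_min decreases to 1/4 of its original value.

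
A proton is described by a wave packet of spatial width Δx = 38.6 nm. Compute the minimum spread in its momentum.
1.366 × 10^-27 kg·m/s

For a wave packet, the spatial width Δx and momentum spread Δp are related by the uncertainty principle:
ΔxΔp ≥ ℏ/2

The minimum momentum spread is:
Δp_min = ℏ/(2Δx)
Δp_min = (1.055e-34 J·s) / (2 × 3.860e-08 m)
Δp_min = 1.366e-27 kg·m/s

A wave packet cannot have both a well-defined position and well-defined momentum.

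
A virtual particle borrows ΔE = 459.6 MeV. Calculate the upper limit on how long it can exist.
7.161 × 10^-25 s

Using the energy-time uncertainty principle:
ΔEΔt ≥ ℏ/2

For a virtual particle borrowing energy ΔE, the maximum lifetime is:
Δt_max = ℏ/(2ΔE)

Converting energy:
ΔE = 459.6 MeV = 7.364e-11 J

Δt_max = (1.055e-34 J·s) / (2 × 7.364e-11 J)
Δt_max = 7.161e-25 s = 7.161 × 10^-25 s

Virtual particles with higher borrowed energy exist for shorter times.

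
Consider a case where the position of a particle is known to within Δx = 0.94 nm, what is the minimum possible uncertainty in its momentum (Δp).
5.609 × 10^-26 kg·m/s

Using the Heisenberg uncertainty principle:
ΔxΔp ≥ ℏ/2

The minimum uncertainty in momentum is:
Δp_min = ℏ/(2Δx)
Δp_min = (1.055e-34 J·s) / (2 × 9.400e-10 m)
Δp_min = 5.609e-26 kg·m/s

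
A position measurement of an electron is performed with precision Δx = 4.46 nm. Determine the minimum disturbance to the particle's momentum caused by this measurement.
1.182 × 10^-26 kg·m/s

The uncertainty principle implies that measuring position disturbs momentum:
ΔxΔp ≥ ℏ/2

When we measure position with precision Δx, we necessarily introduce a momentum uncertainty:
Δp ≥ ℏ/(2Δx)
Δp_min = (1.055e-34 J·s) / (2 × 4.460e-09 m)
Δp_min = 1.182e-26 kg·m/s

The more precisely we measure position, the greater the momentum disturbance.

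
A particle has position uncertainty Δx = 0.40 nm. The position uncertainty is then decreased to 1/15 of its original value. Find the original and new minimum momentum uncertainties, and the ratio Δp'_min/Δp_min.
Original Δp_min = 1.318 × 10^-25 kg·m/s; new Δp'_min = 1.977 × 10^-24 kg·m/s; ratio Δp'_min/Δp_min = 15.

From the uncertainty principle ΔxΔp ≥ ℏ/2, the minimum momentum uncertainty is Δp_min = ℏ/(2Δx).

Original (Δx = 0.40 nm = 4.000e-10 m):
Δp_min = (1.055e-34 J·s)/(2 × 4.000e-10 m) = 1.318e-25 kg·m/s

When Δx → (1/15)Δx:
Δp'_min = ℏ/(2 × (1/15)Δx) = 15 × ℏ/(2Δx) = 15 × Δp_min
Δp'_min = 15 × 1.318e-25 kg·m/s = 1.977e-24 kg·m/s

Since Δp_min ∝ 1/Δx, when Δx is decreased to 1/15 of its original value, Δp_min increases to 15 times its original value.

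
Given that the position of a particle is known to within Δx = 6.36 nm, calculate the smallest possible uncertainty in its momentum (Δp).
8.291 × 10^-27 kg·m/s

Using the Heisenberg uncertainty principle:
ΔxΔp ≥ ℏ/2

The minimum uncertainty in momentum is:
Δp_min = ℏ/(2Δx)
Δp_min = (1.055e-34 J·s) / (2 × 6.360e-09 m)
Δp_min = 8.291e-27 kg·m/s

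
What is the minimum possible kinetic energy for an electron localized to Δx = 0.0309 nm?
9.976 eV

Localizing a particle requires giving it sufficient momentum uncertainty:

1. From uncertainty principle: Δp ≥ ℏ/(2Δx)
   Δp_min = (1.055e-34 J·s) / (2 × 3.090e-11 m)
   Δp_min = 1.706e-24 kg·m/s

2. This momentum uncertainty corresponds to kinetic energy:
   KE ≈ (Δp)²/(2m) = (1.706e-24)²/(2 × 9.109e-31 kg)
   KE = 1.598e-18 J = 9.976 eV

Tighter localization requires more energy.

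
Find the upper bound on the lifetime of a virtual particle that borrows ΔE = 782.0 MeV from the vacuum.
4.209 × 10^-25 s

Using the energy-time uncertainty principle:
ΔEΔt ≥ ℏ/2

For a virtual particle borrowing energy ΔE, the maximum lifetime is:
Δt_max = ℏ/(2ΔE)

Converting energy:
ΔE = 782.0 MeV = 1.253e-10 J

Δt_max = (1.055e-34 J·s) / (2 × 1.253e-10 J)
Δt_max = 4.209e-25 s = 4.209 × 10^-25 s

Virtual particles with higher borrowed energy exist for shorter times.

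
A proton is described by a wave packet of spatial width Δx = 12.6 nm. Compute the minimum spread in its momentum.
4.185 × 10^-27 kg·m/s

For a wave packet, the spatial width Δx and momentum spread Δp are related by the uncertainty principle:
ΔxΔp ≥ ℏ/2

The minimum momentum spread is:
Δp_min = ℏ/(2Δx)
Δp_min = (1.055e-34 J·s) / (2 × 1.260e-08 m)
Δp_min = 4.185e-27 kg·m/s

A wave packet cannot have both a well-defined position and well-defined momentum.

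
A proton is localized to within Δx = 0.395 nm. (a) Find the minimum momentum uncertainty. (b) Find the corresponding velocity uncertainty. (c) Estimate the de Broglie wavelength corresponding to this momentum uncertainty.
(a) Δp_min = 1.335 × 10^-25 kg·m/s
(b) Δv_min = 79.809 m/s
(c) λ_dB = 4.964 nm

Step-by-step:

(a) From the uncertainty principle:
Δp_min = ℏ/(2Δx) = (1.055e-34 J·s)/(2 × 3.950e-10 m) = 1.335e-25 kg·m/s

(b) The velocity uncertainty:
Δv = Δp/m = (1.335e-25 kg·m/s)/(1.673e-27 kg) = 7.981e+01 m/s = 79.809 m/s

(c) The de Broglie wavelength for this momentum:
λ = h/p = (6.626e-34 J·s)/(1.335e-25 kg·m/s) = 4.964e-09 m = 4.964 nm

Note: The de Broglie wavelength is comparable to the localization size, as expected from wave-particle duality.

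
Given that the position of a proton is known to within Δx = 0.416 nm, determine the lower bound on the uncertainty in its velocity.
75.780 m/s

Using the Heisenberg uncertainty principle and Δp = mΔv:
ΔxΔp ≥ ℏ/2
Δx(mΔv) ≥ ℏ/2

The minimum uncertainty in velocity is:
Δv_min = ℏ/(2mΔx)
Δv_min = (1.055e-34 J·s) / (2 × 1.673e-27 kg × 4.160e-10 m)
Δv_min = 7.578e+01 m/s = 75.780 m/s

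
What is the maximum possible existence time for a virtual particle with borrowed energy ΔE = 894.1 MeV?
3.681 × 10^-25 s

Using the energy-time uncertainty principle:
ΔEΔt ≥ ℏ/2

For a virtual particle borrowing energy ΔE, the maximum lifetime is:
Δt_max = ℏ/(2ΔE)

Converting energy:
ΔE = 894.1 MeV = 1.433e-10 J

Δt_max = (1.055e-34 J·s) / (2 × 1.433e-10 J)
Δt_max = 3.681e-25 s = 3.681 × 10^-25 s

Virtual particles with higher borrowed energy exist for shorter times.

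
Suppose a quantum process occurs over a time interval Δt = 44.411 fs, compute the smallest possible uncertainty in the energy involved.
7.410 meV

Using the energy-time uncertainty principle:
ΔEΔt ≥ ℏ/2

The minimum uncertainty in energy is:
ΔE_min = ℏ/(2Δt)
ΔE_min = (1.055e-34 J·s) / (2 × 4.441e-14 s)
ΔE_min = 1.187e-21 J = 7.410 meV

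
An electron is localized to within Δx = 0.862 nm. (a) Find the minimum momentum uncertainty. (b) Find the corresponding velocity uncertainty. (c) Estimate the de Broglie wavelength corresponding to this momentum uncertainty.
(a) Δp_min = 6.117 × 10^-26 kg·m/s
(b) Δv_min = 67.151 km/s
(c) λ_dB = 10.832 nm

Step-by-step:

(a) From the uncertainty principle:
Δp_min = ℏ/(2Δx) = (1.055e-34 J·s)/(2 × 8.620e-10 m) = 6.117e-26 kg·m/s

(b) The velocity uncertainty:
Δv = Δp/m = (6.117e-26 kg·m/s)/(9.109e-31 kg) = 6.715e+04 m/s = 67.151 km/s

(c) The de Broglie wavelength for this momentum:
λ = h/p = (6.626e-34 J·s)/(6.117e-26 kg·m/s) = 1.083e-08 m = 10.832 nm

Note: The de Broglie wavelength is comparable to the localization size, as expected from wave-particle duality.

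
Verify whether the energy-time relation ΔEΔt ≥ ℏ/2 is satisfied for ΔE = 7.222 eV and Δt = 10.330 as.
No, it violates the uncertainty relation.

Calculate the product ΔEΔt:
ΔE = 7.222 eV = 1.157e-18 J
ΔEΔt = (1.157e-18 J) × (1.033e-17 s)
ΔEΔt = 1.195e-35 J·s

Compare to the minimum allowed value ℏ/2:
ℏ/2 = 5.273e-35 J·s

Since ΔEΔt = 1.195e-35 J·s < 5.273e-35 J·s = ℏ/2,
this violates the uncertainty relation.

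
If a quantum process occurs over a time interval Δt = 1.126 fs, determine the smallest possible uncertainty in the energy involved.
292.279 meV

Using the energy-time uncertainty principle:
ΔEΔt ≥ ℏ/2

The minimum uncertainty in energy is:
ΔE_min = ℏ/(2Δt)
ΔE_min = (1.055e-34 J·s) / (2 × 1.126e-15 s)
ΔE_min = 4.683e-20 J = 292.279 meV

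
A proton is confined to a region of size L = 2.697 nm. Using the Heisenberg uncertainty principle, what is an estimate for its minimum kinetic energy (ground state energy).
713.169 neV

Using the uncertainty principle to estimate ground state energy:

1. The position uncertainty is approximately the confinement size:
   Δx ≈ L = 2.697e-09 m

2. From ΔxΔp ≥ ℏ/2, the minimum momentum uncertainty is:
   Δp ≈ ℏ/(2L) = 1.955e-26 kg·m/s

3. The kinetic energy is approximately:
   KE ≈ (Δp)²/(2m) = (1.955e-26)²/(2 × 1.673e-27 kg)
   KE ≈ 1.143e-25 J = 713.169 neV

This is an order-of-magnitude estimate of the ground state energy.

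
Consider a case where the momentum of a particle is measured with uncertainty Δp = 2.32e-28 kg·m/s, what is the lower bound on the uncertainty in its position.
227.278 nm

Using the Heisenberg uncertainty principle:
ΔxΔp ≥ ℏ/2

The minimum uncertainty in position is:
Δx_min = ℏ/(2Δp)
Δx_min = (1.055e-34 J·s) / (2 × 2.320e-28 kg·m/s)
Δx_min = 2.273e-07 m = 227.278 nm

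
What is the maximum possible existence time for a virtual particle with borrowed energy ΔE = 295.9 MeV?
1.112 ys

Using the energy-time uncertainty principle:
ΔEΔt ≥ ℏ/2

For a virtual particle borrowing energy ΔE, the maximum lifetime is:
Δt_max = ℏ/(2ΔE)

Converting energy:
ΔE = 295.9 MeV = 4.741e-11 J

Δt_max = (1.055e-34 J·s) / (2 × 4.741e-11 J)
Δt_max = 1.112e-24 s = 1.112 ys

Virtual particles with higher borrowed energy exist for shorter times.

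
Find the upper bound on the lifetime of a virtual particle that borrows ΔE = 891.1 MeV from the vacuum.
3.693 × 10^-25 s

Using the energy-time uncertainty principle:
ΔEΔt ≥ ℏ/2

For a virtual particle borrowing energy ΔE, the maximum lifetime is:
Δt_max = ℏ/(2ΔE)

Converting energy:
ΔE = 891.1 MeV = 1.428e-10 J

Δt_max = (1.055e-34 J·s) / (2 × 1.428e-10 J)
Δt_max = 3.693e-25 s = 3.693 × 10^-25 s

Virtual particles with higher borrowed energy exist for shorter times.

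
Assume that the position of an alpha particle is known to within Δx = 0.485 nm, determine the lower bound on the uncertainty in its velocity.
16.362 m/s

Using the Heisenberg uncertainty principle and Δp = mΔv:
ΔxΔp ≥ ℏ/2
Δx(mΔv) ≥ ℏ/2

The minimum uncertainty in velocity is:
Δv_min = ℏ/(2mΔx)
Δv_min = (1.055e-34 J·s) / (2 × 6.645e-27 kg × 4.850e-10 m)
Δv_min = 1.636e+01 m/s = 16.362 m/s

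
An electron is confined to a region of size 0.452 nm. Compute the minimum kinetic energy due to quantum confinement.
46.621 meV

Using the uncertainty principle:

1. Position uncertainty: Δx ≈ 4.520e-10 m
2. Minimum momentum uncertainty: Δp = ℏ/(2Δx) = 1.167e-25 kg·m/s
3. Minimum kinetic energy:
   KE = (Δp)²/(2m) = (1.167e-25)²/(2 × 9.109e-31 kg)
   KE = 7.470e-21 J = 46.621 meV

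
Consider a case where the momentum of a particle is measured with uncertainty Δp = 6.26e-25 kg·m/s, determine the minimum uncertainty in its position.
84.231 pm

Using the Heisenberg uncertainty principle:
ΔxΔp ≥ ℏ/2

The minimum uncertainty in position is:
Δx_min = ℏ/(2Δp)
Δx_min = (1.055e-34 J·s) / (2 × 6.260e-25 kg·m/s)
Δx_min = 8.423e-11 m = 84.231 pm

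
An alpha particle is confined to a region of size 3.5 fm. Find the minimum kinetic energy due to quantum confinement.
106.597 keV

Using the uncertainty principle:

1. Position uncertainty: Δx ≈ 3.500e-15 m
2. Minimum momentum uncertainty: Δp = ℏ/(2Δx) = 1.507e-20 kg·m/s
3. Minimum kinetic energy:
   KE = (Δp)²/(2m) = (1.507e-20)²/(2 × 6.645e-27 kg)
   KE = 1.708e-14 J = 106.597 keV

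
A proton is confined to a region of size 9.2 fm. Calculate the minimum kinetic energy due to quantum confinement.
61.288 keV

Using the uncertainty principle:

1. Position uncertainty: Δx ≈ 9.200e-15 m
2. Minimum momentum uncertainty: Δp = ℏ/(2Δx) = 5.731e-21 kg·m/s
3. Minimum kinetic energy:
   KE = (Δp)²/(2m) = (5.731e-21)²/(2 × 1.673e-27 kg)
   KE = 9.819e-15 J = 61.288 keV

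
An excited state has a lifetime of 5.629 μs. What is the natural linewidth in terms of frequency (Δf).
14.137 kHz

Using the energy-time uncertainty principle and E = hf:
ΔEΔt ≥ ℏ/2
hΔf·Δt ≥ ℏ/2

The minimum frequency uncertainty is:
Δf = ℏ/(2hτ) = 1/(4πτ)
Δf = 1/(4π × 5.629e-06 s)
Δf = 1.414e+04 Hz = 14.137 kHz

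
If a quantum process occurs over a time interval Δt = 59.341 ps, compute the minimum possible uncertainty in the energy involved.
5.546 μeV

Using the energy-time uncertainty principle:
ΔEΔt ≥ ℏ/2

The minimum uncertainty in energy is:
ΔE_min = ℏ/(2Δt)
ΔE_min = (1.055e-34 J·s) / (2 × 5.934e-11 s)
ΔE_min = 8.886e-25 J = 5.546 μeV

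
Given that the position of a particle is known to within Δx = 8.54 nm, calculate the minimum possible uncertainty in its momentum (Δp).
6.174 × 10^-27 kg·m/s

Using the Heisenberg uncertainty principle:
ΔxΔp ≥ ℏ/2

The minimum uncertainty in momentum is:
Δp_min = ℏ/(2Δx)
Δp_min = (1.055e-34 J·s) / (2 × 8.540e-09 m)
Δp_min = 6.174e-27 kg·m/s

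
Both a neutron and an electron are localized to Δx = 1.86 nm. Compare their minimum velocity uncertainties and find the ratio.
The electron has the larger minimum velocity uncertainty, by a ratio of 1838.7.

For both particles, Δp_min = ℏ/(2Δx) = 2.835e-26 kg·m/s (same for both).

The velocity uncertainty is Δv = Δp/m:
- neutron: Δv = 2.835e-26 / 1.675e-27 = 1.693e+01 m/s = 16.925 m/s
- electron: Δv = 2.835e-26 / 9.109e-31 = 3.112e+04 m/s = 31.120 km/s

Ratio: 3.112e+04 / 1.693e+01 = 1838.7

The lighter particle has larger velocity uncertainty because Δv ∝ 1/m.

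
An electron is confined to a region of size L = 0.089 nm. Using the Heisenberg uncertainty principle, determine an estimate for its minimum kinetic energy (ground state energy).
1.202 eV

Using the uncertainty principle to estimate ground state energy:

1. The position uncertainty is approximately the confinement size:
   Δx ≈ L = 8.900e-11 m

2. From ΔxΔp ≥ ℏ/2, the minimum momentum uncertainty is:
   Δp ≈ ℏ/(2L) = 5.925e-25 kg·m/s

3. The kinetic energy is approximately:
   KE ≈ (Δp)²/(2m) = (5.925e-25)²/(2 × 9.109e-31 kg)
   KE ≈ 1.927e-19 J = 1.202 eV

This is an order-of-magnitude estimate of the ground state energy.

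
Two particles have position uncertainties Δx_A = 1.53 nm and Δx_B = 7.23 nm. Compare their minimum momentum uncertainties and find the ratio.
Particle A has the larger minimum momentum uncertainty, by a factor of 4.73.

For each particle, the minimum momentum uncertainty is Δp_min = ℏ/(2Δx):

Particle A: Δp_A = ℏ/(2×1.530e-09 m) = 3.446e-26 kg·m/s
Particle B: Δp_B = ℏ/(2×7.230e-09 m) = 7.293e-27 kg·m/s

Ratio: Δp_A/Δp_B = 4.73

Since Δp_min ∝ 1/Δx, the particle with smaller position uncertainty (A) has larger momentum uncertainty.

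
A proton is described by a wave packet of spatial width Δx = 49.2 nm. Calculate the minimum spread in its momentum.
1.072 × 10^-27 kg·m/s

For a wave packet, the spatial width Δx and momentum spread Δp are related by the uncertainty principle:
ΔxΔp ≥ ℏ/2

The minimum momentum spread is:
Δp_min = ℏ/(2Δx)
Δp_min = (1.055e-34 J·s) / (2 × 4.920e-08 m)
Δp_min = 1.072e-27 kg·m/s

A wave packet cannot have both a well-defined position and well-defined momentum.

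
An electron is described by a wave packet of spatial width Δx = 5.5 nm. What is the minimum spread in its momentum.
9.587 × 10^-27 kg·m/s

For a wave packet, the spatial width Δx and momentum spread Δp are related by the uncertainty principle:
ΔxΔp ≥ ℏ/2

The minimum momentum spread is:
Δp_min = ℏ/(2Δx)
Δp_min = (1.055e-34 J·s) / (2 × 5.500e-09 m)
Δp_min = 9.587e-27 kg·m/s

A wave packet cannot have both a well-defined position and well-defined momentum.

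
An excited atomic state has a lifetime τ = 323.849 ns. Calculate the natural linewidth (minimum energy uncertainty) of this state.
1.016 neV

Using the energy-time uncertainty principle:
ΔEΔt ≥ ℏ/2

The lifetime τ represents the time uncertainty Δt.
The natural linewidth (minimum energy uncertainty) is:

ΔE = ℏ/(2τ)
ΔE = (1.055e-34 J·s) / (2 × 3.238e-07 s)
ΔE = 1.628e-28 J = 1.016 neV

This natural linewidth limits the precision of spectroscopic measurements.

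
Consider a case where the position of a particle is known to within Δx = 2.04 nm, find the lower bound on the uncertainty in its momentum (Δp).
2.585 × 10^-26 kg·m/s

Using the Heisenberg uncertainty principle:
ΔxΔp ≥ ℏ/2

The minimum uncertainty in momentum is:
Δp_min = ℏ/(2Δx)
Δp_min = (1.055e-34 J·s) / (2 × 2.040e-09 m)
Δp_min = 2.585e-26 kg·m/s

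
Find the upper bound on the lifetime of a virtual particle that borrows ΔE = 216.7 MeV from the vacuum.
1.519 ys

Using the energy-time uncertainty principle:
ΔEΔt ≥ ℏ/2

For a virtual particle borrowing energy ΔE, the maximum lifetime is:
Δt_max = ℏ/(2ΔE)

Converting energy:
ΔE = 216.7 MeV = 3.472e-11 J

Δt_max = (1.055e-34 J·s) / (2 × 3.472e-11 J)
Δt_max = 1.519e-24 s = 1.519 ys

Virtual particles with higher borrowed energy exist for shorter times.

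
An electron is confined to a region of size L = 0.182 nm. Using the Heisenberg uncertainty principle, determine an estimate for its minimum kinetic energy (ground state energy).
287.555 meV

Using the uncertainty principle to estimate ground state energy:

1. The position uncertainty is approximately the confinement size:
   Δx ≈ L = 1.820e-10 m

2. From ΔxΔp ≥ ℏ/2, the minimum momentum uncertainty is:
   Δp ≈ ℏ/(2L) = 2.897e-25 kg·m/s

3. The kinetic energy is approximately:
   KE ≈ (Δp)²/(2m) = (2.897e-25)²/(2 × 9.109e-31 kg)
   KE ≈ 4.607e-20 J = 287.555 meV

This is an order-of-magnitude estimate of the ground state energy.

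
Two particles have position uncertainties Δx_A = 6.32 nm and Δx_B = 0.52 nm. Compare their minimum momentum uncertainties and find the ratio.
Particle B has the larger minimum momentum uncertainty, by a factor of 12.15.

For each particle, the minimum momentum uncertainty is Δp_min = ℏ/(2Δx):

Particle A: Δp_A = ℏ/(2×6.320e-09 m) = 8.343e-27 kg·m/s
Particle B: Δp_B = ℏ/(2×5.200e-10 m) = 1.014e-25 kg·m/s

Ratio: Δp_B/Δp_A = 12.15

Since Δp_min ∝ 1/Δx, the particle with smaller position uncertainty (B) has larger momentum uncertainty.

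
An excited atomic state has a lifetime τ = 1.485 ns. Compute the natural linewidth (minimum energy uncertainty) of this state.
221.620 neV

Using the energy-time uncertainty principle:
ΔEΔt ≥ ℏ/2

The lifetime τ represents the time uncertainty Δt.
The natural linewidth (minimum energy uncertainty) is:

ΔE = ℏ/(2τ)
ΔE = (1.055e-34 J·s) / (2 × 1.485e-09 s)
ΔE = 3.551e-26 J = 221.620 neV

This natural linewidth limits the precision of spectroscopic measurements.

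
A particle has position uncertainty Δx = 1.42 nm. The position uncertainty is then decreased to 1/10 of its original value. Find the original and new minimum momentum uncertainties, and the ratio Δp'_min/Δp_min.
Original Δp_min = 3.713 × 10^-26 kg·m/s; new Δp'_min = 3.713 × 10^-25 kg·m/s; ratio Δp'_min/Δp_min = 10.

From the uncertainty principle ΔxΔp ≥ ℏ/2, the minimum momentum uncertainty is Δp_min = ℏ/(2Δx).

Original (Δx = 1.42 nm = 1.420e-09 m):
Δp_min = (1.055e-34 J·s)/(2 × 1.420e-09 m) = 3.713e-26 kg·m/s

When Δx → (1/10)Δx:
Δp'_min = ℏ/(2 × (1/10)Δx) = 10 × ℏ/(2Δx) = 10 × Δp_min
Δp'_min = 10 × 3.713e-26 kg·m/s = 3.713e-25 kg·m/s

Since Δp_min ∝ 1/Δx, when Δx is decreased to 1/10 of its original value, Δp_min increases to 10 times its original value.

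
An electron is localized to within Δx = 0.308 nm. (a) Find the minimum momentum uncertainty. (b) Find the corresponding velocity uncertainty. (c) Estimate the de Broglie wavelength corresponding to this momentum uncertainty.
(a) Δp_min = 1.712 × 10^-25 kg·m/s
(b) Δv_min = 187.934 km/s
(c) λ_dB = 3.870 nm

Step-by-step:

(a) From the uncertainty principle:
Δp_min = ℏ/(2Δx) = (1.055e-34 J·s)/(2 × 3.080e-10 m) = 1.712e-25 kg·m/s

(b) The velocity uncertainty:
Δv = Δp/m = (1.712e-25 kg·m/s)/(9.109e-31 kg) = 1.879e+05 m/s = 187.934 km/s

(c) The de Broglie wavelength for this momentum:
λ = h/p = (6.626e-34 J·s)/(1.712e-25 kg·m/s) = 3.870e-09 m = 3.870 nm

Note: The de Broglie wavelength is comparable to the localization size, as expected from wave-particle duality.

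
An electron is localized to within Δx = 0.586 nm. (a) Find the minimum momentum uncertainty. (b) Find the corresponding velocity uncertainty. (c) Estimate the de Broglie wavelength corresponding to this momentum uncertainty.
(a) Δp_min = 8.998 × 10^-26 kg·m/s
(b) Δv_min = 98.778 km/s
(c) λ_dB = 7.364 nm

Step-by-step:

(a) From the uncertainty principle:
Δp_min = ℏ/(2Δx) = (1.055e-34 J·s)/(2 × 5.860e-10 m) = 8.998e-26 kg·m/s

(b) The velocity uncertainty:
Δv = Δp/m = (8.998e-26 kg·m/s)/(9.109e-31 kg) = 9.878e+04 m/s = 98.778 km/s

(c) The de Broglie wavelength for this momentum:
λ = h/p = (6.626e-34 J·s)/(8.998e-26 kg·m/s) = 7.364e-09 m = 7.364 nm

Note: The de Broglie wavelength is comparable to the localization size, as expected from wave-particle duality.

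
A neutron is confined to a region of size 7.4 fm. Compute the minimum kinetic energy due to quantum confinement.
94.600 keV

Using the uncertainty principle:

1. Position uncertainty: Δx ≈ 7.400e-15 m
2. Minimum momentum uncertainty: Δp = ℏ/(2Δx) = 7.125e-21 kg·m/s
3. Minimum kinetic energy:
   KE = (Δp)²/(2m) = (7.125e-21)²/(2 × 1.675e-27 kg)
   KE = 1.516e-14 J = 94.600 keV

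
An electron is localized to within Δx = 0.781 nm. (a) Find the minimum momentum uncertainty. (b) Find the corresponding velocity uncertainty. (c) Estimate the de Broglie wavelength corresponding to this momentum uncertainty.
(a) Δp_min = 6.751 × 10^-26 kg·m/s
(b) Δv_min = 74.115 km/s
(c) λ_dB = 9.814 nm

Step-by-step:

(a) From the uncertainty principle:
Δp_min = ℏ/(2Δx) = (1.055e-34 J·s)/(2 × 7.810e-10 m) = 6.751e-26 kg·m/s

(b) The velocity uncertainty:
Δv = Δp/m = (6.751e-26 kg·m/s)/(9.109e-31 kg) = 7.412e+04 m/s = 74.115 km/s

(c) The de Broglie wavelength for this momentum:
λ = h/p = (6.626e-34 J·s)/(6.751e-26 kg·m/s) = 9.814e-09 m = 9.814 nm

Note: The de Broglie wavelength is comparable to the localization size, as expected from wave-particle duality.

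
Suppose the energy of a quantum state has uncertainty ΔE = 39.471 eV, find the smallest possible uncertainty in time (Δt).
8.338 as

Using the energy-time uncertainty principle:
ΔEΔt ≥ ℏ/2

The minimum uncertainty in time is:
Δt_min = ℏ/(2ΔE)
Δt_min = (1.055e-34 J·s) / (2 × 6.324e-18 J)
Δt_min = 8.338e-18 s = 8.338 as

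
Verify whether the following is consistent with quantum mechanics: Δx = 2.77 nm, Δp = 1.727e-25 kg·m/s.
Yes, it satisfies the uncertainty principle.

Calculate the product ΔxΔp:
ΔxΔp = (2.770e-09 m) × (1.727e-25 kg·m/s)
ΔxΔp = 4.784e-34 J·s

Compare to the minimum allowed value ℏ/2:
ℏ/2 = 5.273e-35 J·s

Since ΔxΔp = 4.784e-34 J·s ≥ 5.273e-35 J·s = ℏ/2,
the measurement satisfies the uncertainty principle.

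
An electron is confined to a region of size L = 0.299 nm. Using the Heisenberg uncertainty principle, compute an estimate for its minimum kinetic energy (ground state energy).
106.542 meV

Using the uncertainty principle to estimate ground state energy:

1. The position uncertainty is approximately the confinement size:
   Δx ≈ L = 2.990e-10 m

2. From ΔxΔp ≥ ℏ/2, the minimum momentum uncertainty is:
   Δp ≈ ℏ/(2L) = 1.763e-25 kg·m/s

3. The kinetic energy is approximately:
   KE ≈ (Δp)²/(2m) = (1.763e-25)²/(2 × 9.109e-31 kg)
   KE ≈ 1.707e-20 J = 106.542 meV

This is an order-of-magnitude estimate of the ground state energy.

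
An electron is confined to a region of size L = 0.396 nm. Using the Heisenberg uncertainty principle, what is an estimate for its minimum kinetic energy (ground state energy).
60.740 meV

Using the uncertainty principle to estimate ground state energy:

1. The position uncertainty is approximately the confinement size:
   Δx ≈ L = 3.960e-10 m

2. From ΔxΔp ≥ ℏ/2, the minimum momentum uncertainty is:
   Δp ≈ ℏ/(2L) = 1.332e-25 kg·m/s

3. The kinetic energy is approximately:
   KE ≈ (Δp)²/(2m) = (1.332e-25)²/(2 × 9.109e-31 kg)
   KE ≈ 9.732e-21 J = 60.740 meV

This is an order-of-magnitude estimate of the ground state energy.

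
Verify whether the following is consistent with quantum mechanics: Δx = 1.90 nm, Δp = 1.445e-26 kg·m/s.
No, it violates the uncertainty principle (impossible measurement).

Calculate the product ΔxΔp:
ΔxΔp = (1.900e-09 m) × (1.445e-26 kg·m/s)
ΔxΔp = 2.745e-35 J·s

Compare to the minimum allowed value ℏ/2:
ℏ/2 = 5.273e-35 J·s

Since ΔxΔp = 2.745e-35 J·s < 5.273e-35 J·s = ℏ/2,
the measurement violates the uncertainty principle.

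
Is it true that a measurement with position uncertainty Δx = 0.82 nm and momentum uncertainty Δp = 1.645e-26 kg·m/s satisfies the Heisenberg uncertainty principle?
No, it violates the uncertainty principle (impossible measurement).

Calculate the product ΔxΔp:
ΔxΔp = (8.200e-10 m) × (1.645e-26 kg·m/s)
ΔxΔp = 1.349e-35 J·s

Compare to the minimum allowed value ℏ/2:
ℏ/2 = 5.273e-35 J·s

Since ΔxΔp = 1.349e-35 J·s < 5.273e-35 J·s = ℏ/2,
the measurement violates the uncertainty principle.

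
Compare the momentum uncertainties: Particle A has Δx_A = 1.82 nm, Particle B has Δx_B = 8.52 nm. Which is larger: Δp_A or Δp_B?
Particle A has the larger minimum momentum uncertainty, by a factor of 4.68.

For each particle, the minimum momentum uncertainty is Δp_min = ℏ/(2Δx):

Particle A: Δp_A = ℏ/(2×1.820e-09 m) = 2.897e-26 kg·m/s
Particle B: Δp_B = ℏ/(2×8.520e-09 m) = 6.189e-27 kg·m/s

Ratio: Δp_A/Δp_B = 4.68

Since Δp_min ∝ 1/Δx, the particle with smaller position uncertainty (A) has larger momentum uncertainty.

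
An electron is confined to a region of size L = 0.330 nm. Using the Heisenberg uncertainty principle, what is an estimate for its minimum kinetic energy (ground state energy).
87.465 meV

Using the uncertainty principle to estimate ground state energy:

1. The position uncertainty is approximately the confinement size:
   Δx ≈ L = 3.300e-10 m

2. From ΔxΔp ≥ ℏ/2, the minimum momentum uncertainty is:
   Δp ≈ ℏ/(2L) = 1.598e-25 kg·m/s

3. The kinetic energy is approximately:
   KE ≈ (Δp)²/(2m) = (1.598e-25)²/(2 × 9.109e-31 kg)
   KE ≈ 1.401e-20 J = 87.465 meV

This is an order-of-magnitude estimate of the ground state energy.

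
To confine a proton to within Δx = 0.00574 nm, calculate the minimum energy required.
157.446 meV

Localizing a particle requires giving it sufficient momentum uncertainty:

1. From uncertainty principle: Δp ≥ ℏ/(2Δx)
   Δp_min = (1.055e-34 J·s) / (2 × 5.740e-12 m)
   Δp_min = 9.186e-24 kg·m/s

2. This momentum uncertainty corresponds to kinetic energy:
   KE ≈ (Δp)²/(2m) = (9.186e-24)²/(2 × 1.673e-27 kg)
   KE = 2.523e-20 J = 157.446 meV

Tighter localization requires more energy.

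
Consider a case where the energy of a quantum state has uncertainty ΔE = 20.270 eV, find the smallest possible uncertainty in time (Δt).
16.236 as

Using the energy-time uncertainty principle:
ΔEΔt ≥ ℏ/2

The minimum uncertainty in time is:
Δt_min = ℏ/(2ΔE)
Δt_min = (1.055e-34 J·s) / (2 × 3.248e-18 J)
Δt_min = 1.624e-17 s = 16.236 as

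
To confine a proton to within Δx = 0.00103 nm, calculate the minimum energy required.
4.890 eV

Localizing a particle requires giving it sufficient momentum uncertainty:

1. From uncertainty principle: Δp ≥ ℏ/(2Δx)
   Δp_min = (1.055e-34 J·s) / (2 × 1.030e-12 m)
   Δp_min = 5.119e-23 kg·m/s

2. This momentum uncertainty corresponds to kinetic energy:
   KE ≈ (Δp)²/(2m) = (5.119e-23)²/(2 × 1.673e-27 kg)
   KE = 7.834e-19 J = 4.890 eV

Tighter localization requires more energy.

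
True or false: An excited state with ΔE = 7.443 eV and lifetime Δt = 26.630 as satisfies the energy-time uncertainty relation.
No, it violates the uncertainty relation.

Calculate the product ΔEΔt:
ΔE = 7.443 eV = 1.193e-18 J
ΔEΔt = (1.193e-18 J) × (2.663e-17 s)
ΔEΔt = 3.176e-35 J·s

Compare to the minimum allowed value ℏ/2:
ℏ/2 = 5.273e-35 J·s

Since ΔEΔt = 3.176e-35 J·s < 5.273e-35 J·s = ℏ/2,
this violates the uncertainty relation.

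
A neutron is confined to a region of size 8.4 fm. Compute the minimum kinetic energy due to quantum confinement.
73.417 keV

Using the uncertainty principle:

1. Position uncertainty: Δx ≈ 8.400e-15 m
2. Minimum momentum uncertainty: Δp = ℏ/(2Δx) = 6.277e-21 kg·m/s
3. Minimum kinetic energy:
   KE = (Δp)²/(2m) = (6.277e-21)²/(2 × 1.675e-27 kg)
   KE = 1.176e-14 J = 73.417 keV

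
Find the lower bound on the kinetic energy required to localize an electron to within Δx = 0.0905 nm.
1.163 eV

Localizing a particle requires giving it sufficient momentum uncertainty:

1. From uncertainty principle: Δp ≥ ℏ/(2Δx)
   Δp_min = (1.055e-34 J·s) / (2 × 9.050e-11 m)
   Δp_min = 5.826e-25 kg·m/s

2. This momentum uncertainty corresponds to kinetic energy:
   KE ≈ (Δp)²/(2m) = (5.826e-25)²/(2 × 9.109e-31 kg)
   KE = 1.863e-19 J = 1.163 eV

Tighter localization requires more energy.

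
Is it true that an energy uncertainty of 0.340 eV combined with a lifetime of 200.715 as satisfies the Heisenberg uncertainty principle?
No, it violates the uncertainty relation.

Calculate the product ΔEΔt:
ΔE = 0.340 eV = 5.447e-20 J
ΔEΔt = (5.447e-20 J) × (2.007e-16 s)
ΔEΔt = 1.093e-35 J·s

Compare to the minimum allowed value ℏ/2:
ℏ/2 = 5.273e-35 J·s

Since ΔEΔt = 1.093e-35 J·s < 5.273e-35 J·s = ℏ/2,
this violates the uncertainty relation.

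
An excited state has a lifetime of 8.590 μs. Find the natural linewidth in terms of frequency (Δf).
9.264 kHz

Using the energy-time uncertainty principle and E = hf:
ΔEΔt ≥ ℏ/2
hΔf·Δt ≥ ℏ/2

The minimum frequency uncertainty is:
Δf = ℏ/(2hτ) = 1/(4πτ)
Δf = 1/(4π × 8.590e-06 s)
Δf = 9.264e+03 Hz = 9.264 kHz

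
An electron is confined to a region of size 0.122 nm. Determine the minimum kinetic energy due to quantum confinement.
639.946 meV

Using the uncertainty principle:

1. Position uncertainty: Δx ≈ 1.220e-10 m
2. Minimum momentum uncertainty: Δp = ℏ/(2Δx) = 4.322e-25 kg·m/s
3. Minimum kinetic energy:
   KE = (Δp)²/(2m) = (4.322e-25)²/(2 × 9.109e-31 kg)
   KE = 1.025e-19 J = 639.946 meV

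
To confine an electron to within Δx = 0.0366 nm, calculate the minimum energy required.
7.111 eV

Localizing a particle requires giving it sufficient momentum uncertainty:

1. From uncertainty principle: Δp ≥ ℏ/(2Δx)
   Δp_min = (1.055e-34 J·s) / (2 × 3.660e-11 m)
   Δp_min = 1.441e-24 kg·m/s

2. This momentum uncertainty corresponds to kinetic energy:
   KE ≈ (Δp)²/(2m) = (1.441e-24)²/(2 × 9.109e-31 kg)
   KE = 1.139e-18 J = 7.111 eV

Tighter localization requires more energy.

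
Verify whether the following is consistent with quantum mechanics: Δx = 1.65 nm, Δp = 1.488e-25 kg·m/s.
Yes, it satisfies the uncertainty principle.

Calculate the product ΔxΔp:
ΔxΔp = (1.650e-09 m) × (1.488e-25 kg·m/s)
ΔxΔp = 2.455e-34 J·s

Compare to the minimum allowed value ℏ/2:
ℏ/2 = 5.273e-35 J·s

Since ΔxΔp = 2.455e-34 J·s ≥ 5.273e-35 J·s = ℏ/2,
the measurement satisfies the uncertainty principle.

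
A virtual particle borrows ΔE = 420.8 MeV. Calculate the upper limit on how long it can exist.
7.821 × 10^-25 s

Using the energy-time uncertainty principle:
ΔEΔt ≥ ℏ/2

For a virtual particle borrowing energy ΔE, the maximum lifetime is:
Δt_max = ℏ/(2ΔE)

Converting energy:
ΔE = 420.8 MeV = 6.742e-11 J

Δt_max = (1.055e-34 J·s) / (2 × 6.742e-11 J)
Δt_max = 7.821e-25 s = 7.821 × 10^-25 s

Virtual particles with higher borrowed energy exist for shorter times.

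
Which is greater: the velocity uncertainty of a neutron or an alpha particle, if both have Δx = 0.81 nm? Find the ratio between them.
The neutron has the larger minimum velocity uncertainty, by a ratio of 4.0.

For both particles, Δp_min = ℏ/(2Δx) = 6.510e-26 kg·m/s (same for both).

The velocity uncertainty is Δv = Δp/m:
- neutron: Δv = 6.510e-26 / 1.675e-27 = 3.887e+01 m/s = 38.866 m/s
- alpha particle: Δv = 6.510e-26 / 6.645e-27 = 9.797e+00 m/s = 9.797 m/s

Ratio: 3.887e+01 / 9.797e+00 = 4.0

The lighter particle has larger velocity uncertainty because Δv ∝ 1/m.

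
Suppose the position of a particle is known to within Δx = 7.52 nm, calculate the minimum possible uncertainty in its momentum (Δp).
7.012 × 10^-27 kg·m/s

Using the Heisenberg uncertainty principle:
ΔxΔp ≥ ℏ/2

The minimum uncertainty in momentum is:
Δp_min = ℏ/(2Δx)
Δp_min = (1.055e-34 J·s) / (2 × 7.520e-09 m)
Δp_min = 7.012e-27 kg·m/s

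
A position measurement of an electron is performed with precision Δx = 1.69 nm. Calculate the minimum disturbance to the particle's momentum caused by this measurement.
3.120 × 10^-26 kg·m/s

The uncertainty principle implies that measuring position disturbs momentum:
ΔxΔp ≥ ℏ/2

When we measure position with precision Δx, we necessarily introduce a momentum uncertainty:
Δp ≥ ℏ/(2Δx)
Δp_min = (1.055e-34 J·s) / (2 × 1.690e-09 m)
Δp_min = 3.120e-26 kg·m/s

The more precisely we measure position, the greater the momentum disturbance.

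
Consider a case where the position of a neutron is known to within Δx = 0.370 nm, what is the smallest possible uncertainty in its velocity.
85.084 m/s

Using the Heisenberg uncertainty principle and Δp = mΔv:
ΔxΔp ≥ ℏ/2
Δx(mΔv) ≥ ℏ/2

The minimum uncertainty in velocity is:
Δv_min = ℏ/(2mΔx)
Δv_min = (1.055e-34 J·s) / (2 × 1.675e-27 kg × 3.700e-10 m)
Δv_min = 8.508e+01 m/s = 85.084 m/s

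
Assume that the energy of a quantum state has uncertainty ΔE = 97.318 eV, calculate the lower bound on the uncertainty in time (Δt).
3.382 as

Using the energy-time uncertainty principle:
ΔEΔt ≥ ℏ/2

The minimum uncertainty in time is:
Δt_min = ℏ/(2ΔE)
Δt_min = (1.055e-34 J·s) / (2 × 1.559e-17 J)
Δt_min = 3.382e-18 s = 3.382 as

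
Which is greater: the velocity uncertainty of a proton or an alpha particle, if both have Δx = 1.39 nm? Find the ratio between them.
The proton has the larger minimum velocity uncertainty, by a ratio of 4.0.

For both particles, Δp_min = ℏ/(2Δx) = 3.793e-26 kg·m/s (same for both).

The velocity uncertainty is Δv = Δp/m:
- proton: Δv = 3.793e-26 / 1.673e-27 = 2.268e+01 m/s = 22.680 m/s
- alpha particle: Δv = 3.793e-26 / 6.645e-27 = 5.709e+00 m/s = 5.709 m/s

Ratio: 2.268e+01 / 5.709e+00 = 4.0

The lighter particle has larger velocity uncertainty because Δv ∝ 1/m.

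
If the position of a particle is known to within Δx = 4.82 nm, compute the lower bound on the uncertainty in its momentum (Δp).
1.094 × 10^-26 kg·m/s

Using the Heisenberg uncertainty principle:
ΔxΔp ≥ ℏ/2

The minimum uncertainty in momentum is:
Δp_min = ℏ/(2Δx)
Δp_min = (1.055e-34 J·s) / (2 × 4.820e-09 m)
Δp_min = 1.094e-26 kg·m/s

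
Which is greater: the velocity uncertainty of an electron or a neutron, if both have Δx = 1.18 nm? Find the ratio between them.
The electron has the larger minimum velocity uncertainty, by a ratio of 1838.7.

For both particles, Δp_min = ℏ/(2Δx) = 4.469e-26 kg·m/s (same for both).

The velocity uncertainty is Δv = Δp/m:
- electron: Δv = 4.469e-26 / 9.109e-31 = 4.905e+04 m/s = 49.054 km/s
- neutron: Δv = 4.469e-26 / 1.675e-27 = 2.668e+01 m/s = 26.679 m/s

Ratio: 4.905e+04 / 2.668e+01 = 1838.7

The lighter particle has larger velocity uncertainty because Δv ∝ 1/m.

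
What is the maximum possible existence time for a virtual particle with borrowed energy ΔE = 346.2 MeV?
9.506 × 10^-25 s

Using the energy-time uncertainty principle:
ΔEΔt ≥ ℏ/2

For a virtual particle borrowing energy ΔE, the maximum lifetime is:
Δt_max = ℏ/(2ΔE)

Converting energy:
ΔE = 346.2 MeV = 5.547e-11 J

Δt_max = (1.055e-34 J·s) / (2 × 5.547e-11 J)
Δt_max = 9.506e-25 s = 9.506 × 10^-25 s

Virtual particles with higher borrowed energy exist for shorter times.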